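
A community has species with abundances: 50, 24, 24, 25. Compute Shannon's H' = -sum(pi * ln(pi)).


Total N = 50 + 24 + 24 + 25 = 123
Per-species terms:
  p = 50/123 = 0.406504; ln(p) = -0.900162; p*ln(p) = 0.406504 * (-0.900162) = -0.365919
  p = 24/123 = 0.195122; ln(p) = -1.634130; p*ln(p) = 0.195122 * (-1.634130) = -0.318855
  p = 24/123 = 0.195122; ln(p) = -1.634130; p*ln(p) = 0.195122 * (-1.634130) = -0.318855
  p = 25/123 = 0.203252; ln(p) = -1.593309; p*ln(p) = 0.203252 * (-1.593309) = -0.323843
sum(p*ln(p)) = (-0.365919) + (-0.318855) + (-0.318855) + (-0.323843) = -1.327472
H' = -(-1.327472) = 1.327472 ≈ 1.3275

1.3275


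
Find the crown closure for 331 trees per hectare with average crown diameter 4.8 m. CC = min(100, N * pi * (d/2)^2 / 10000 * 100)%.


(d/2)^2 = (4.8/2)^2 = 2.4^2 = 5.76
Crown area = 3.141593 * 5.76 = 18.0956 m^2
N * area / 10000 * 100 = 331 * 18.0956 / 10000 * 100 = 59.8964
CC = min(100, 59.8964) = 59.8964 ≈ 59.9%

59.9%


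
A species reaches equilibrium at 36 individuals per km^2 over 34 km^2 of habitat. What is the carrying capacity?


K = 36 * 34 = 1224 individuals

1224 individuals


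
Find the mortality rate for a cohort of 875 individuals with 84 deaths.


Mortality rate = 84 / 875 = 0.0960

0.0960


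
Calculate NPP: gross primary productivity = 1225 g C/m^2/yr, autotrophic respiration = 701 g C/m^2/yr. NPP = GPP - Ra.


NPP = GPP - Ra = 1225 - 701 = 524 g C/m^2/yr

524 g C/m^2/yr


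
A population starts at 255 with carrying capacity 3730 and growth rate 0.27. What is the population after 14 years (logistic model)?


(K - N0)/N0 = (3730 - 255)/255 = 3475/255 = 13.6275
r*t = 0.27 * 14 = 3.78; exp(-3.78) = 0.0228227
13.6275 * 0.0228227 = 0.311016
1 + 0.311016 = 1.31102
N = 3730 / 1.31102 = 2845.11 ≈ 2845

2845


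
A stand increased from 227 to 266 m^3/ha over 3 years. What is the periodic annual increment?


PAI = (V2 - V1) / period = (266 - 227) / 3 = 39 / 3 = 13.00 m^3/ha/yr

13.00 m^3/ha/yr


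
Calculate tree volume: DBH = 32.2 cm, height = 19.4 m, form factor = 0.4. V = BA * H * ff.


(D/200)^2 = (32.2/200)^2 = 0.161^2 = 0.025921
BA = 3.141593 * 0.025921 = 0.0814332 m^2
V = 0.0814332 * 19.4 * 0.4 = 0.631922 ≈ 0.632 m^3

0.632 m^3


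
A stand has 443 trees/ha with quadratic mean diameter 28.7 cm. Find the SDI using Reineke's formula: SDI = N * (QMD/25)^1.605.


QMD/25 = 28.7/25 = 1.148
(1.148)^1.605 = exp(1.605 * ln(1.148)) = exp(1.605 * 0.138021) = exp(0.221524) = 1.24798
SDI = 443 * 1.24798 = 552.855 ≈ 553

553


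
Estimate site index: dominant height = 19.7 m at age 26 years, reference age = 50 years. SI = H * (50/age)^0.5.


50/26 = 1.92308
(1.92308)^0.5 = 1.38675
SI = 19.7 * 1.38675 = 27.3190 ≈ 27.3 m

27.3 m


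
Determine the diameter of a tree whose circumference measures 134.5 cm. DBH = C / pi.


DBH = C / pi = 134.5 / 3.141593 = 42.8127 ≈ 42.81 cm

42.81 cm


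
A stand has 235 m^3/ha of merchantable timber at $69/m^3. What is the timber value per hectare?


Value = 235 * 69 = $16215/ha

$16215/ha


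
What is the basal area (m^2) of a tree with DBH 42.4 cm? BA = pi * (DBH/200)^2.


D/200 = 42.4/200 = 0.212 m
(D/200)^2 = 0.212^2 = 0.044944
BA = 3.141593 * 0.044944 = 0.141196 ≈ 0.1412 m^2

0.1412 m^2


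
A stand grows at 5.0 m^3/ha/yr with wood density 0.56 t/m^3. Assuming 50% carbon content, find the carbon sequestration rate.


C = 5.0 * 0.56 * 0.5 = 1.40 t C/ha/yr

1.40 t C/ha/yr


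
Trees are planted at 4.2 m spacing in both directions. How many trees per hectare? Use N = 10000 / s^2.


N = 10000 / 4.2^2 = 10000 / 17.64 = 566.893 ≈ 567 trees/ha

567 trees/ha


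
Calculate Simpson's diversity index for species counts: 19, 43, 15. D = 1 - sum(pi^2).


Total N = 19 + 43 + 15 = 77
Per-species terms:
  p = 19/77 = 0.246753; p^2 = 0.246753^2 = 0.060887
  p = 43/77 = 0.558442; p^2 = 0.558442^2 = 0.311857
  p = 15/77 = 0.194805; p^2 = 0.194805^2 = 0.037949
sum(p^2) = 0.060887 + 0.311857 + 0.037949 = 0.410693
D = 1 - 0.410693 = 0.589307 ≈ 0.5893

0.5893


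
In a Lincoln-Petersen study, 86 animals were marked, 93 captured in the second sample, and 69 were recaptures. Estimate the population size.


N = M * C / R = 86 * 93 / 69 = 7998 / 69 = 115.91 ≈ 116

116 individuals


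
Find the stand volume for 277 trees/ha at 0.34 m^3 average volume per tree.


V_stand = 277 * 0.34 = 94.18 ≈ 94.2 m^3/ha

94.2 m^3/ha


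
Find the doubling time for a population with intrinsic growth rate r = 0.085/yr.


td = ln(2) / 0.085 = 0.693147 / 0.085 = 8.15467 ≈ 8.2 years

8.2 years


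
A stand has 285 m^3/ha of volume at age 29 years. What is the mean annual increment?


MAI = 285 / 29 = 9.8276 ≈ 9.83 m^3/ha/yr

9.83 m^3/ha/yr


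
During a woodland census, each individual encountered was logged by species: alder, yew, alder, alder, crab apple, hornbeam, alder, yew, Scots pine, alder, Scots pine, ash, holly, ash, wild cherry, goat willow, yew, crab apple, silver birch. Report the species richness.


Total individuals logged = 19
Distinct species (count of individuals): alder (5), yew (3), crab apple (2), hornbeam (1), Scots pine (2), ash (2), holly (1), wild cherry (1), goat willow (1), silver birch (1)
Species richness = number of distinct species = 10

10


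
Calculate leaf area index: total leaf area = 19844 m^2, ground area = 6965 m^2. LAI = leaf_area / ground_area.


LAI = 19844 / 6965 = 2.8491 ≈ 2.85

2.85


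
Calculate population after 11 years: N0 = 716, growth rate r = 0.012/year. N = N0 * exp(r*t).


r*t = 0.012 * 11 = 0.132
exp(0.132) = 1.14111
N = 716 * 1.14111 = 817.035 ≈ 817

817


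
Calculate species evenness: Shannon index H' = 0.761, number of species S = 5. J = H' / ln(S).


ln(5) = 1.60944
J = H' / ln(S) = 0.761 / 1.60944 = 0.472835 ≈ 0.4728

0.4728


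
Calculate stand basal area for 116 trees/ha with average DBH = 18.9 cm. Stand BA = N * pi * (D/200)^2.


(D/200)^2 = (18.9/200)^2 = 0.0945^2 = 0.00893025
Individual BA = 3.141593 * 0.00893025 = 0.0280552 m^2
Stand BA = 116 * 0.0280552 = 3.25440 ≈ 3.25 m^2/ha

3.25 m^2/ha


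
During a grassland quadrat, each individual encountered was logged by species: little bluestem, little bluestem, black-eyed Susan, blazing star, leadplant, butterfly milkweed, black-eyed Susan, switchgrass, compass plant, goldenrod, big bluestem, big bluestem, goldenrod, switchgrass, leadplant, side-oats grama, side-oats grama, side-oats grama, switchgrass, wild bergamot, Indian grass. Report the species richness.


Total individuals logged = 21
Distinct species (count of individuals): little bluestem (2), black-eyed Susan (2), blazing star (1), leadplant (2), butterfly milkweed (1), switchgrass (3), compass plant (1), goldenrod (2), big bluestem (2), side-oats grama (3), wild bergamot (1), Indian grass (1)
Species richness = number of distinct species = 12

12


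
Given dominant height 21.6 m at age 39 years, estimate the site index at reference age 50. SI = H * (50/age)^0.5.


50/39 = 1.28205
(1.28205)^0.5 = 1.13228
SI = 21.6 * 1.13228 = 24.4572 ≈ 24.5 m

24.5 m


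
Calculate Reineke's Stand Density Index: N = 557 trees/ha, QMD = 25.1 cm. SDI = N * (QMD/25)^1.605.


QMD/25 = 25.1/25 = 1.004
(1.004)^1.605 = exp(1.605 * ln(1.004)) = exp(1.605 * 0.00399202) = exp(0.00640719) = 1.00643
SDI = 557 * 1.00643 = 560.582 ≈ 561

561


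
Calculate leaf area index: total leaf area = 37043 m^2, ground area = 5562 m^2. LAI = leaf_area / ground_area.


LAI = 37043 / 5562 = 6.6600 ≈ 6.66

6.66


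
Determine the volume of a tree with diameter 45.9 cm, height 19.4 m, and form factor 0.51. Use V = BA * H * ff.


(D/200)^2 = (45.9/200)^2 = 0.2295^2 = 0.05267025
BA = 3.141593 * 0.05267025 = 0.165468 m^2
V = 0.165468 * 19.4 * 0.51 = 1.63714 ≈ 1.637 m^3

1.637 m^3


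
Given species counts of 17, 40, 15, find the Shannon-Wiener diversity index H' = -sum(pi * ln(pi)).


Total N = 17 + 40 + 15 = 72
Per-species terms:
  p = 17/72 = 0.236111; ln(p) = -1.443453; p*ln(p) = 0.236111 * (-1.443453) = -0.340815
  p = 40/72 = 0.555556; ln(p) = -0.587786; p*ln(p) = 0.555556 * (-0.587786) = -0.326548
  p = 15/72 = 0.208333; ln(p) = -1.568618; p*ln(p) = 0.208333 * (-1.568618) = -0.326795
sum(p*ln(p)) = (-0.340815) + (-0.326548) + (-0.326795) = -0.994158
H' = -(-0.994158) = 0.994158 ≈ 0.9942

0.9942


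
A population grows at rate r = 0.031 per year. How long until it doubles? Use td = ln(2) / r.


td = ln(2) / 0.031 = 0.693147 / 0.031 = 22.3596 ≈ 22.4 years

22.4 years


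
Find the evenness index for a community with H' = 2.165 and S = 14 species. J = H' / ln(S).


ln(14) = 2.63906
J = H' / ln(S) = 2.165 / 2.63906 = 0.820368 ≈ 0.8204

0.8204


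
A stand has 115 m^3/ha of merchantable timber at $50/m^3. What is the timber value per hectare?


Value = 115 * 50 = $5750/ha

$5750/ha


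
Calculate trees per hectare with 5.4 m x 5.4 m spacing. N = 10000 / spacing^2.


N = 10000 / 5.4^2 = 10000 / 29.16 = 342.936 ≈ 343 trees/ha

343 trees/ha


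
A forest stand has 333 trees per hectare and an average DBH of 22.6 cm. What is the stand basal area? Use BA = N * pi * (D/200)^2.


(D/200)^2 = (22.6/200)^2 = 0.113^2 = 0.012769
Individual BA = 3.141593 * 0.012769 = 0.0401150 m^2
Stand BA = 333 * 0.0401150 = 13.3583 ≈ 13.36 m^2/ha

13.36 m^2/ha


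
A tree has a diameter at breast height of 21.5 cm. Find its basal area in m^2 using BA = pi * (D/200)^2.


D/200 = 21.5/200 = 0.1075 m
(D/200)^2 = 0.1075^2 = 0.01155625
BA = 3.141593 * 0.01155625 = 0.0363050 ≈ 0.0363 m^2

0.0363 m^2


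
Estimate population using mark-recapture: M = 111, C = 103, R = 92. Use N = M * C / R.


N = M * C / R = 111 * 103 / 92 = 11433 / 92 = 124.27 ≈ 124

124 individuals


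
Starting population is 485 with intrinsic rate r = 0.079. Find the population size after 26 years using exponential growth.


r*t = 0.079 * 26 = 2.054
exp(2.054) = 7.79903
N = 485 * 7.79903 = 3782.53 ≈ 3783

3783


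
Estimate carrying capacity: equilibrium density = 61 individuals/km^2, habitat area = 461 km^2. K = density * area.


K = 61 * 461 = 28121 individuals

28121 individuals


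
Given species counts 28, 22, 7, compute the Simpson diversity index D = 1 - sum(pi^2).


Total N = 28 + 22 + 7 = 57
Per-species terms:
  p = 28/57 = 0.491228; p^2 = 0.491228^2 = 0.241305
  p = 22/57 = 0.385965; p^2 = 0.385965^2 = 0.148969
  p = 7/57 = 0.122807; p^2 = 0.122807^2 = 0.015082
sum(p^2) = 0.241305 + 0.148969 + 0.015082 = 0.405356
D = 1 - 0.405356 = 0.594644 ≈ 0.5946

0.5946


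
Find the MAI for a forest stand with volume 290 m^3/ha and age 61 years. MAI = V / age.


MAI = 290 / 61 = 4.7541 ≈ 4.75 m^3/ha/yr

4.75 m^3/ha/yr


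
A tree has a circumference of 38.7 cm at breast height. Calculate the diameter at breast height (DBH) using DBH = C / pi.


DBH = C / pi = 38.7 / 3.141593 = 12.3186 ≈ 12.32 cm

12.32 cm


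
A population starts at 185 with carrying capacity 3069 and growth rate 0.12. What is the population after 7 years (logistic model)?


(K - N0)/N0 = (3069 - 185)/185 = 2884/185 = 15.5892
r*t = 0.12 * 7 = 0.84; exp(-0.84) = 0.431711
15.5892 * 0.431711 = 6.73003
1 + 6.73003 = 7.73003
N = 3069 / 7.73003 = 397.023 ≈ 397

397


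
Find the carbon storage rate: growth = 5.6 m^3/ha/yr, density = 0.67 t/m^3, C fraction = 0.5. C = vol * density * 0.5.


C = 5.6 * 0.67 * 0.5 = 1.876 ≈ 1.88 t C/ha/yr

1.88 t C/ha/yr


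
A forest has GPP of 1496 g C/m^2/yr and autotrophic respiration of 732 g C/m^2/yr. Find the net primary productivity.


NPP = GPP - Ra = 1496 - 732 = 764 g C/m^2/yr

764 g C/m^2/yr


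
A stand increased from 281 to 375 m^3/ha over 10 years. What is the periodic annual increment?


PAI = (V2 - V1) / period = (375 - 281) / 10 = 94 / 10 = 9.40 m^3/ha/yr

9.40 m^3/ha/yr


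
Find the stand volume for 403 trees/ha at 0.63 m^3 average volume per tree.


V_stand = 403 * 0.63 = 253.89 ≈ 253.9 m^3/ha

253.9 m^3/ha


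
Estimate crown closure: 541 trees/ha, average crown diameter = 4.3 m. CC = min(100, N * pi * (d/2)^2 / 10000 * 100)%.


(d/2)^2 = (4.3/2)^2 = 2.15^2 = 4.6225
Crown area = 3.141593 * 4.6225 = 14.5220 m^2
N * area / 10000 * 100 = 541 * 14.5220 / 10000 * 100 = 78.5640
CC = min(100, 78.5640) = 78.5640 ≈ 78.6%

78.6%


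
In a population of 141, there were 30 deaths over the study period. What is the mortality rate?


Mortality rate = 30 / 141 = 0.212766 ≈ 0.2128

0.2128


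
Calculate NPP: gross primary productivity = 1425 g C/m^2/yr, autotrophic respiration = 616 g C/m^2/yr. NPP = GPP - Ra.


NPP = GPP - Ra = 1425 - 616 = 809 g C/m^2/yr

809 g C/m^2/yr


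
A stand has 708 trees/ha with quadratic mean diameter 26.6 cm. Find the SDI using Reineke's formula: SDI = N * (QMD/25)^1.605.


QMD/25 = 26.6/25 = 1.064
(1.064)^1.605 = exp(1.605 * ln(1.064)) = exp(1.605 * 0.0620354) = exp(0.0995668) = 1.10469
SDI = 708 * 1.10469 = 782.121 ≈ 782

782


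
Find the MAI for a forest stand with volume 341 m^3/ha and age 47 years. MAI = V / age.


MAI = 341 / 47 = 7.2553 ≈ 7.26 m^3/ha/yr

7.26 m^3/ha/yr


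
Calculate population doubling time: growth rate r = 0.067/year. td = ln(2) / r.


td = ln(2) / 0.067 = 0.693147 / 0.067 = 10.3455 ≈ 10.3 years

10.3 years


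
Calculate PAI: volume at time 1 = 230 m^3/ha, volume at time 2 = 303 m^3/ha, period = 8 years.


PAI = (V2 - V1) / period = (303 - 230) / 8 = 73 / 8 = 9.1250 ≈ 9.13 m^3/ha/yr

9.13 m^3/ha/yr


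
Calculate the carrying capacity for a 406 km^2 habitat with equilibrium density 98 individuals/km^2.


K = 98 * 406 = 39788 individuals

39788 individuals


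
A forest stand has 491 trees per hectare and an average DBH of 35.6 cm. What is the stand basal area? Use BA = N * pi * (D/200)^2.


(D/200)^2 = (35.6/200)^2 = 0.178^2 = 0.031684
Individual BA = 3.141593 * 0.031684 = 0.0995382 m^2
Stand BA = 491 * 0.0995382 = 48.8733 ≈ 48.87 m^2/ha

48.87 m^2/ha


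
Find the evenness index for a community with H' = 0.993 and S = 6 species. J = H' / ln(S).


ln(6) = 1.79176
J = H' / ln(S) = 0.993 / 1.79176 = 0.554204 ≈ 0.5542

0.5542


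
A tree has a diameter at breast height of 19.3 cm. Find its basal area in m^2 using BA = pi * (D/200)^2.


D/200 = 19.3/200 = 0.0965 m
(D/200)^2 = 0.0965^2 = 0.00931225
BA = 3.141593 * 0.00931225 = 0.0292553 ≈ 0.0293 m^2

0.0293 m^2


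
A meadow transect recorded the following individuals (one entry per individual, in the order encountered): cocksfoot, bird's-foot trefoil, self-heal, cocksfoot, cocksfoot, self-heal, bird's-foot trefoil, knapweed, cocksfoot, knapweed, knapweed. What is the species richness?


Total individuals logged = 11
Distinct species (count of individuals): cocksfoot (4), bird's-foot trefoil (2), self-heal (2), knapweed (3)
Species richness = number of distinct species = 4

4


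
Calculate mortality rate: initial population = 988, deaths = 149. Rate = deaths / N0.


Mortality rate = 149 / 988 = 0.150810 ≈ 0.1508

0.1508


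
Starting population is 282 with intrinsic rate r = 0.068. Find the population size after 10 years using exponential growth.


r*t = 0.068 * 10 = 0.68
exp(0.68) = 1.97388
N = 282 * 1.97388 = 556.634 ≈ 557

557


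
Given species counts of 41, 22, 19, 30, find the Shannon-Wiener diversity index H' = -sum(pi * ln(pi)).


Total N = 41 + 22 + 19 + 30 = 112
Per-species terms:
  p = 41/112 = 0.366071; ln(p) = -1.004928; p*ln(p) = 0.366071 * (-1.004928) = -0.367875
  p = 22/112 = 0.196429; ln(p) = -1.627454; p*ln(p) = 0.196429 * (-1.627454) = -0.319679
  p = 19/112 = 0.169643; ln(p) = -1.774059; p*ln(p) = 0.169643 * (-1.774059) = -0.300957
  p = 30/112 = 0.267857; ln(p) = -1.317302; p*ln(p) = 0.267857 * (-1.317302) = -0.352849
sum(p*ln(p)) = (-0.367875) + (-0.319679) + (-0.300957) + (-0.352849) = -1.341360
H' = -(-1.341360) = 1.341360 ≈ 1.3414

1.3414


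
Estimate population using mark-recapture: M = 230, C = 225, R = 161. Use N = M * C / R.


N = M * C / R = 230 * 225 / 161 = 51750 / 161 = 321.43 ≈ 321

321 individuals


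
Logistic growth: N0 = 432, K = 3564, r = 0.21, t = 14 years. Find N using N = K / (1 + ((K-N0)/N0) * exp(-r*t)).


(K - N0)/N0 = (3564 - 432)/432 = 3132/432 = 7.25000
r*t = 0.21 * 14 = 2.94; exp(-2.94) = 0.0528657
7.25000 * 0.0528657 = 0.383276
1 + 0.383276 = 1.38328
N = 3564 / 1.38328 = 2576.48 ≈ 2576

2576


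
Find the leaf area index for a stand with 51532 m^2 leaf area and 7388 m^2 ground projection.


LAI = 51532 / 7388 = 6.9751 ≈ 6.98

6.98


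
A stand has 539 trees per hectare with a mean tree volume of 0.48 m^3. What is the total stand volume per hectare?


V_stand = 539 * 0.48 = 258.72 ≈ 258.7 m^3/ha

258.7 m^3/ha


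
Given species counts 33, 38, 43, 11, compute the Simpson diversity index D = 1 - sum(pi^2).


Total N = 33 + 38 + 43 + 11 = 125
Per-species terms:
  p = 33/125 = 0.264000; p^2 = 0.264000^2 = 0.069696
  p = 38/125 = 0.304000; p^2 = 0.304000^2 = 0.092416
  p = 43/125 = 0.344000; p^2 = 0.344000^2 = 0.118336
  p = 11/125 = 0.088000; p^2 = 0.088000^2 = 0.007744
sum(p^2) = 0.069696 + 0.092416 + 0.118336 + 0.007744 = 0.288192
D = 1 - 0.288192 = 0.711808 ≈ 0.7118

0.7118


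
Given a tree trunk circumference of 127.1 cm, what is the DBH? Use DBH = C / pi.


DBH = C / pi = 127.1 / 3.141593 = 40.4572 ≈ 40.46 cm

40.46 cm


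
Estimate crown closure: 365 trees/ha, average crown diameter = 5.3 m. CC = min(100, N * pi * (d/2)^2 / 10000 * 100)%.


(d/2)^2 = (5.3/2)^2 = 2.65^2 = 7.0225
Crown area = 3.141593 * 7.0225 = 22.0618 m^2
N * area / 10000 * 100 = 365 * 22.0618 / 10000 * 100 = 80.5256
CC = min(100, 80.5256) = 80.5256 ≈ 80.5%

80.5%


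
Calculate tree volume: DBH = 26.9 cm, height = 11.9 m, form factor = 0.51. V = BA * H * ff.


(D/200)^2 = (26.9/200)^2 = 0.1345^2 = 0.01809025
BA = 3.141593 * 0.01809025 = 0.0568322 m^2
V = 0.0568322 * 11.9 * 0.51 = 0.344915 ≈ 0.345 m^3

0.345 m^3


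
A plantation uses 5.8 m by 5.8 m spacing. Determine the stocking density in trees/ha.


N = 10000 / 5.8^2 = 10000 / 33.64 = 297.265 ≈ 297 trees/ha

297 trees/ha


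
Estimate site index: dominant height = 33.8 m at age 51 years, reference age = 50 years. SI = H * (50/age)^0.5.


50/51 = 0.980392
(0.980392)^0.5 = 0.990147
SI = 33.8 * 0.990147 = 33.4670 ≈ 33.5 m

33.5 m


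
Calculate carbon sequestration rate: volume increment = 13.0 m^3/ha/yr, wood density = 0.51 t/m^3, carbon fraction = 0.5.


C = 13.0 * 0.51 * 0.5 = 3.315 ≈ 3.32 t C/ha/yr

3.32 t C/ha/yr


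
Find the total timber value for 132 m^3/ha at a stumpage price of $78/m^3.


Value = 132 * 78 = $10296/ha

$10296/ha


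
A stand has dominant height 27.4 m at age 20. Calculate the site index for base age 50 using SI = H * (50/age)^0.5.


50/20 = 2.50000
(2.50000)^0.5 = 1.58114
SI = 27.4 * 1.58114 = 43.3232 ≈ 43.3 m

43.3 m


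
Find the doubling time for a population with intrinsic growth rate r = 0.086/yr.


td = ln(2) / 0.086 = 0.693147 / 0.086 = 8.05985 ≈ 8.1 years

8.1 years


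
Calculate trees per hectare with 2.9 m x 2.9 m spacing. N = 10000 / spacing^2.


N = 10000 / 2.9^2 = 10000 / 8.41 = 1189.06 ≈ 1189 trees/ha

1189 trees/ha


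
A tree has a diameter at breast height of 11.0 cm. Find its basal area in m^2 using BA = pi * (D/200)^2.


D/200 = 11.0/200 = 0.055 m
(D/200)^2 = 0.055^2 = 0.003025
BA = 3.141593 * 0.003025 = 0.00950332 ≈ 0.0095 m^2

0.0095 m^2


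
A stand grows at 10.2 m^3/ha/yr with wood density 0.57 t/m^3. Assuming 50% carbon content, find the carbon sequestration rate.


C = 10.2 * 0.57 * 0.5 = 2.907 ≈ 2.91 t C/ha/yr

2.91 t C/ha/yr


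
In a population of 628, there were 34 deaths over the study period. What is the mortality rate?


Mortality rate = 34 / 628 = 0.054140 ≈ 0.0541

0.0541


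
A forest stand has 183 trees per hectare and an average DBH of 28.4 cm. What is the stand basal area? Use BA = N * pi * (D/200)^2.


(D/200)^2 = (28.4/200)^2 = 0.142^2 = 0.020164
Individual BA = 3.141593 * 0.020164 = 0.0633471 m^2
Stand BA = 183 * 0.0633471 = 11.5925 ≈ 11.59 m^2/ha

11.59 m^2/ha


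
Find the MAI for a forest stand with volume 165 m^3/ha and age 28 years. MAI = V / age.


MAI = 165 / 28 = 5.8929 ≈ 5.89 m^3/ha/yr

5.89 m^3/ha/yr


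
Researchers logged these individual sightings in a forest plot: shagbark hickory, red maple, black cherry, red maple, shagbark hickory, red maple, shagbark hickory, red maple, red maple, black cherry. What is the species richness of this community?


Total individuals logged = 10
Distinct species (count of individuals): shagbark hickory (3), red maple (5), black cherry (2)
Species richness = number of distinct species = 3

3


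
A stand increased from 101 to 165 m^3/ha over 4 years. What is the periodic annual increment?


PAI = (V2 - V1) / period = (165 - 101) / 4 = 64 / 4 = 16.00 m^3/ha/yr

16.00 m^3/ha/yr


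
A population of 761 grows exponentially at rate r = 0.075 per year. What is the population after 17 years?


r*t = 0.075 * 17 = 1.275
exp(1.275) = 3.57870
N = 761 * 3.57870 = 2723.39 ≈ 2723

2723


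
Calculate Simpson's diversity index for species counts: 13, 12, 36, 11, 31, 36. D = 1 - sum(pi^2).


Total N = 13 + 12 + 36 + 11 + 31 + 36 = 139
Per-species terms:
  p = 13/139 = 0.093525; p^2 = 0.093525^2 = 0.008747
  p = 12/139 = 0.086331; p^2 = 0.086331^2 = 0.007453
  p = 36/139 = 0.258993; p^2 = 0.258993^2 = 0.067077
  p = 11/139 = 0.079137; p^2 = 0.079137^2 = 0.006263
  p = 31/139 = 0.223022; p^2 = 0.223022^2 = 0.049739
  p = 36/139 = 0.258993; p^2 = 0.258993^2 = 0.067077
sum(p^2) = 0.008747 + 0.007453 + 0.067077 + 0.006263 + 0.049739 + 0.067077 = 0.206356
D = 1 - 0.206356 = 0.793644 ≈ 0.7936

0.7936


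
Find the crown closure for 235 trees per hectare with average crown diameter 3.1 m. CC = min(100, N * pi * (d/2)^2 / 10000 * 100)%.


(d/2)^2 = (3.1/2)^2 = 1.55^2 = 2.4025
Crown area = 3.141593 * 2.4025 = 7.54768 m^2
N * area / 10000 * 100 = 235 * 7.54768 / 10000 * 100 = 17.7370
CC = min(100, 17.7370) = 17.7370 ≈ 17.7%

17.7%


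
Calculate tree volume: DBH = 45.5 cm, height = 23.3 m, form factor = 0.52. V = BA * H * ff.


(D/200)^2 = (45.5/200)^2 = 0.2275^2 = 0.05175625
BA = 3.141593 * 0.05175625 = 0.162597 m^2
V = 0.162597 * 23.3 * 0.52 = 1.97003 ≈ 1.970 m^3

1.970 m^3


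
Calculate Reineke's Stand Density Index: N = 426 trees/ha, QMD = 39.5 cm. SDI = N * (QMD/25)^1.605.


QMD/25 = 39.5/25 = 1.58
(1.58)^1.605 = exp(1.605 * ln(1.58)) = exp(1.605 * 0.457425) = exp(0.734167) = 2.08375
SDI = 426 * 2.08375 = 887.678 ≈ 888

888


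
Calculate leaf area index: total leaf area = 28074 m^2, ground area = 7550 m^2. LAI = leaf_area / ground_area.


LAI = 28074 / 7550 = 3.7184 ≈ 3.72

3.72


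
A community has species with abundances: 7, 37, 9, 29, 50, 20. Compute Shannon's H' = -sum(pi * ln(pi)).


Total N = 7 + 37 + 9 + 29 + 50 + 20 = 152
Per-species terms:
  p = 7/152 = 0.046053; ln(p) = -3.077962; p*ln(p) = 0.046053 * (-3.077962) = -0.141749
  p = 37/152 = 0.243421; ln(p) = -1.412963; p*ln(p) = 0.243421 * (-1.412963) = -0.343945
  p = 9/152 = 0.059211; ln(p) = -2.826648; p*ln(p) = 0.059211 * (-2.826648) = -0.167369
  p = 29/152 = 0.190789; ln(p) = -1.656587; p*ln(p) = 0.190789 * (-1.656587) = -0.316059
  p = 50/152 = 0.328947; ln(p) = -1.111859; p*ln(p) = 0.328947 * (-1.111859) = -0.365743
  p = 20/152 = 0.131579; ln(p) = -2.028148; p*ln(p) = 0.131579 * (-2.028148) = -0.266862
sum(p*ln(p)) = (-0.141749) + (-0.343945) + (-0.167369) + (-0.316059) + (-0.365743) + (-0.266862) = -1.601727
H' = -(-1.601727) = 1.601727 ≈ 1.6017

1.6017


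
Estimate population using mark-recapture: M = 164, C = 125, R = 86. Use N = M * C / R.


N = M * C / R = 164 * 125 / 86 = 20500 / 86 = 238.37 ≈ 238

238 individuals


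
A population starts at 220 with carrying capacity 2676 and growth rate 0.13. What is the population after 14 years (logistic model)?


(K - N0)/N0 = (2676 - 220)/220 = 2456/220 = 11.1636
r*t = 0.13 * 14 = 1.82; exp(-1.82) = 0.162026
11.1636 * 0.162026 = 1.80879
1 + 1.80879 = 2.80879
N = 2676 / 2.80879 = 952.723 ≈ 953

953


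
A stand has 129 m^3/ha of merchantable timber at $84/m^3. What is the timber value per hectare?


Value = 129 * 84 = $10836/ha

$10836/ha


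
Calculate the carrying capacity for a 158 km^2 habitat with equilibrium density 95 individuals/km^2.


K = 95 * 158 = 15010 individuals

15010 individuals


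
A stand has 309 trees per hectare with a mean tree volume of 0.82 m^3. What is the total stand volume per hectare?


V_stand = 309 * 0.82 = 253.38 ≈ 253.4 m^3/ha

253.4 m^3/ha


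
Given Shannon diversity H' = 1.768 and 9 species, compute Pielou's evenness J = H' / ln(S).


ln(9) = 2.19722
J = H' / ln(S) = 1.768 / 2.19722 = 0.804653 ≈ 0.8047

0.8047


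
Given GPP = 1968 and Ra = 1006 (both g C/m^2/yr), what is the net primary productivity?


NPP = GPP - Ra = 1968 - 1006 = 962 g C/m^2/yr

962 g C/m^2/yr


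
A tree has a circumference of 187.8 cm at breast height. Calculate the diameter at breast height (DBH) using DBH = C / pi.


DBH = C / pi = 187.8 / 3.141593 = 59.7786 ≈ 59.78 cm

59.78 cm


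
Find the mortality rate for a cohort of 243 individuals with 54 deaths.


Mortality rate = 54 / 243 = 0.222222 ≈ 0.2222

0.2222


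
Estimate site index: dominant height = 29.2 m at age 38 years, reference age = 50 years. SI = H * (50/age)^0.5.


50/38 = 1.31579
(1.31579)^0.5 = 1.14708
SI = 29.2 * 1.14708 = 33.4947 ≈ 33.5 m

33.5 m


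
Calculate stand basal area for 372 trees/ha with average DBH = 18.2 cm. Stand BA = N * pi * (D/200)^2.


(D/200)^2 = (18.2/200)^2 = 0.091^2 = 0.008281
Individual BA = 3.141593 * 0.008281 = 0.0260155 m^2
Stand BA = 372 * 0.0260155 = 9.67777 ≈ 9.68 m^2/ha

9.68 m^2/ha


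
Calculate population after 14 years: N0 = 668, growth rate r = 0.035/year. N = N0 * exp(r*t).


r*t = 0.035 * 14 = 0.49
exp(0.49) = 1.63232
N = 668 * 1.63232 = 1090.39 ≈ 1090

1090


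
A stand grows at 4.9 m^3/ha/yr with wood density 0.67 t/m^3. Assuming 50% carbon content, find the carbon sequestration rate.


C = 4.9 * 0.67 * 0.5 = 1.6415 ≈ 1.64 t C/ha/yr

1.64 t C/ha/yr


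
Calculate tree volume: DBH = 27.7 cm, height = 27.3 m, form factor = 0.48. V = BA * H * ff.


(D/200)^2 = (27.7/200)^2 = 0.1385^2 = 0.01918225
BA = 3.141593 * 0.01918225 = 0.0602628 m^2
V = 0.0602628 * 27.3 * 0.48 = 0.789684 ≈ 0.790 m^3

0.790 m^3


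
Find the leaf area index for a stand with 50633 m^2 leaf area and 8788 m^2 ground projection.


LAI = 50633 / 8788 = 5.7616 ≈ 5.76

5.76


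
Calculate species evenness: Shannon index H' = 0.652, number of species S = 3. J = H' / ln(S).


ln(3) = 1.09861
J = H' / ln(S) = 0.652 / 1.09861 = 0.593477 ≈ 0.5935

0.5935


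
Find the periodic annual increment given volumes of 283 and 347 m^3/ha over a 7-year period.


PAI = (V2 - V1) / period = (347 - 283) / 7 = 64 / 7 = 9.1429 ≈ 9.14 m^3/ha/yr

9.14 m^3/ha/yr


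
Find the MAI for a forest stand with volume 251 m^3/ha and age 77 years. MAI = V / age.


MAI = 251 / 77 = 3.2597 ≈ 3.26 m^3/ha/yr

3.26 m^3/ha/yr


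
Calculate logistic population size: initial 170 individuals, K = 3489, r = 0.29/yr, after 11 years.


(K - N0)/N0 = (3489 - 170)/170 = 3319/170 = 19.5235
r*t = 0.29 * 11 = 3.19; exp(-3.19) = 0.0411719
19.5235 * 0.0411719 = 0.803820
1 + 0.803820 = 1.80382
N = 3489 / 1.80382 = 1934.23 ≈ 1934

1934


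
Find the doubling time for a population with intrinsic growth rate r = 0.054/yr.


td = ln(2) / 0.054 = 0.693147 / 0.054 = 12.8361 ≈ 12.8 years

12.8 years


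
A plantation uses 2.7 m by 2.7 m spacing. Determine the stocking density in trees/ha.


N = 10000 / 2.7^2 = 10000 / 7.29 = 1371.74 ≈ 1372 trees/ha

1372 trees/ha


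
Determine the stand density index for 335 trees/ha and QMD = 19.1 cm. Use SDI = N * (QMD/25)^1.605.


QMD/25 = 19.1/25 = 0.764
(0.764)^1.605 = exp(1.605 * ln(0.764)) = exp(1.605 * (-0.269187)) = exp(-0.432045) = 0.649180
SDI = 335 * 0.649180 = 217.475 ≈ 217

217


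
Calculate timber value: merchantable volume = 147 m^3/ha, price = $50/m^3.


Value = 147 * 50 = $7350/ha

$7350/ha


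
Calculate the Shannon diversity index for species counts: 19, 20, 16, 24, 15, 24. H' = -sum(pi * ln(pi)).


Total N = 19 + 20 + 16 + 24 + 15 + 24 = 118
Per-species terms:
  p = 19/118 = 0.161017; ln(p) = -1.826245; p*ln(p) = 0.161017 * (-1.826245) = -0.294056
  p = 20/118 = 0.169492; ln(p) = -1.774950; p*ln(p) = 0.169492 * (-1.774950) = -0.300840
  p = 16/118 = 0.135593; ln(p) = -1.998098; p*ln(p) = 0.135593 * (-1.998098) = -0.270928
  p = 24/118 = 0.203390; ln(p) = -1.592630; p*ln(p) = 0.203390 * (-1.592630) = -0.323925
  p = 15/118 = 0.127119; ln(p) = -2.062632; p*ln(p) = 0.127119 * (-2.062632) = -0.262200
  p = 24/118 = 0.203390; ln(p) = -1.592630; p*ln(p) = 0.203390 * (-1.592630) = -0.323925
sum(p*ln(p)) = (-0.294056) + (-0.300840) + (-0.270928) + (-0.323925) + (-0.262200) + (-0.323925) = -1.775874
H' = -(-1.775874) = 1.775874 ≈ 1.7759

1.7759


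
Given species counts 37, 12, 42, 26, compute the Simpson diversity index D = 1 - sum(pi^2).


Total N = 37 + 12 + 42 + 26 = 117
Per-species terms:
  p = 37/117 = 0.316239; p^2 = 0.316239^2 = 0.100007
  p = 12/117 = 0.102564; p^2 = 0.102564^2 = 0.010519
  p = 42/117 = 0.358974; p^2 = 0.358974^2 = 0.128862
  p = 26/117 = 0.222222; p^2 = 0.222222^2 = 0.049383
sum(p^2) = 0.100007 + 0.010519 + 0.128862 + 0.049383 = 0.288771
D = 1 - 0.288771 = 0.711229 ≈ 0.7112

0.7112


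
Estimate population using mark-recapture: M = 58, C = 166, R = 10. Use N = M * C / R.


N = M * C / R = 58 * 166 / 10 = 9628 / 10 = 962.80 ≈ 963

963 individuals


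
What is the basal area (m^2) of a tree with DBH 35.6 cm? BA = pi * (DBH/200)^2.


D/200 = 35.6/200 = 0.178 m
(D/200)^2 = 0.178^2 = 0.031684
BA = 3.141593 * 0.031684 = 0.0995382 ≈ 0.0995 m^2

0.0995 m^2


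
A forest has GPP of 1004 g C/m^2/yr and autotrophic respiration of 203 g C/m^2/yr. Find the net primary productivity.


NPP = GPP - Ra = 1004 - 203 = 801 g C/m^2/yr

801 g C/m^2/yr


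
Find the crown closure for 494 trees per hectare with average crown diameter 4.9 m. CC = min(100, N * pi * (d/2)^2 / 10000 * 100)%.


(d/2)^2 = (4.9/2)^2 = 2.45^2 = 6.0025
Crown area = 3.141593 * 6.0025 = 18.8574 m^2
N * area / 10000 * 100 = 494 * 18.8574 / 10000 * 100 = 93.1556
CC = min(100, 93.1556) = 93.1556 ≈ 93.2%

93.2%


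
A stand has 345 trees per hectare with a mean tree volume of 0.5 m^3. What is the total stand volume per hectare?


V_stand = 345 * 0.5 = 172.5 m^3/ha

172.5 m^3/ha


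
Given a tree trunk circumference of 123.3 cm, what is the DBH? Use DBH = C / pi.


DBH = C / pi = 123.3 / 3.141593 = 39.2476 ≈ 39.25 cm

39.25 cm


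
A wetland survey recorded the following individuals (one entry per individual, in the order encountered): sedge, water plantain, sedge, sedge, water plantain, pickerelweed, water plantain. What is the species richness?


Total individuals logged = 7
Distinct species (count of individuals): sedge (3), water plantain (3), pickerelweed (1)
Species richness = number of distinct species = 3

3


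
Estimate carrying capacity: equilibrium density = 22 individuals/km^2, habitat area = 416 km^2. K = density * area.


K = 22 * 416 = 9152 individuals

9152 individuals


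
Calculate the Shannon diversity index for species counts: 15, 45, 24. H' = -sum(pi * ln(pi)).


Total N = 15 + 45 + 24 = 84
Per-species terms:
  p = 15/84 = 0.178571; ln(p) = -1.722769; p*ln(p) = 0.178571 * (-1.722769) = -0.307637
  p = 45/84 = 0.535714; ln(p) = -0.624155; p*ln(p) = 0.535714 * (-0.624155) = -0.334369
  p = 24/84 = 0.285714; ln(p) = -1.252764; p*ln(p) = 0.285714 * (-1.252764) = -0.357932
sum(p*ln(p)) = (-0.307637) + (-0.334369) + (-0.357932) = -0.999938
H' = -(-0.999938) = 0.999938 ≈ 0.9999

0.9999


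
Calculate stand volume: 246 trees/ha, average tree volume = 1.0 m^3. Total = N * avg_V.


V_stand = 246 * 1.0 = 246.0 m^3/ha

246.0 m^3/ha


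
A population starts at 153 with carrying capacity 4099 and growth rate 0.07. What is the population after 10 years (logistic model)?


(K - N0)/N0 = (4099 - 153)/153 = 3946/153 = 25.7908
r*t = 0.07 * 10 = 0.7; exp(-0.7) = 0.496585
25.7908 * 0.496585 = 12.8073
1 + 12.8073 = 13.8073
N = 4099 / 13.8073 = 296.872 ≈ 297

297


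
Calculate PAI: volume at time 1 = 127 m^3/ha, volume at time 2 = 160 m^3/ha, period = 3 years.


PAI = (V2 - V1) / period = (160 - 127) / 3 = 33 / 3 = 11.00 m^3/ha/yr

11.00 m^3/ha/yr


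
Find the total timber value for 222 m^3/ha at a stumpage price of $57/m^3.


Value = 222 * 57 = $12654/ha

$12654/ha


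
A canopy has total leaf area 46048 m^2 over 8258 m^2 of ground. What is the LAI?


LAI = 46048 / 8258 = 5.5762 ≈ 5.58

5.58


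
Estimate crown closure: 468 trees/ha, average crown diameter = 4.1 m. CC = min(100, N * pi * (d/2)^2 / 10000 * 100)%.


(d/2)^2 = (4.1/2)^2 = 2.05^2 = 4.2025
Crown area = 3.141593 * 4.2025 = 13.2025 m^2
N * area / 10000 * 100 = 468 * 13.2025 / 10000 * 100 = 61.7877
CC = min(100, 61.7877) = 61.7877 ≈ 61.8%

61.8%


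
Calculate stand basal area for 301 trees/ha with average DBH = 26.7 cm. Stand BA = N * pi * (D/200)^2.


(D/200)^2 = (26.7/200)^2 = 0.1335^2 = 0.01782225
Individual BA = 3.141593 * 0.01782225 = 0.0559903 m^2
Stand BA = 301 * 0.0559903 = 16.8531 ≈ 16.85 m^2/ha

16.85 m^2/ha


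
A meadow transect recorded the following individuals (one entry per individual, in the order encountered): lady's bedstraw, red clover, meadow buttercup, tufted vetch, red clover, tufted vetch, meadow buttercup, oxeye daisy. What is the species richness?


Total individuals logged = 8
Distinct species (count of individuals): lady's bedstraw (1), red clover (2), meadow buttercup (2), tufted vetch (2), oxeye daisy (1)
Species richness = number of distinct species = 5

5


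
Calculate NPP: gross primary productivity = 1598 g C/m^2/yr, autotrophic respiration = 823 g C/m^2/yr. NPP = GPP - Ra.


NPP = GPP - Ra = 1598 - 823 = 775 g C/m^2/yr

775 g C/m^2/yr


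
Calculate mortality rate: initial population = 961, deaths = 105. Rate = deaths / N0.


Mortality rate = 105 / 961 = 0.109261 ≈ 0.1093

0.1093


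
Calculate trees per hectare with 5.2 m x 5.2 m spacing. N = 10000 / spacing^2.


N = 10000 / 5.2^2 = 10000 / 27.04 = 369.822 ≈ 370 trees/ha

370 trees/ha


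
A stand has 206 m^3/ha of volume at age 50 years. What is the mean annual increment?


MAI = 206 / 50 = 4.12 m^3/ha/yr

4.12 m^3/ha/yr


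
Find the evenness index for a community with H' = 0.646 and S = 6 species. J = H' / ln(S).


ln(6) = 1.79176
J = H' / ln(S) = 0.646 / 1.79176 = 0.360539 ≈ 0.3605

0.3605


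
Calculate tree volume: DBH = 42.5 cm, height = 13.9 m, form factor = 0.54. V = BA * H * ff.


(D/200)^2 = (42.5/200)^2 = 0.2125^2 = 0.04515625
BA = 3.141593 * 0.04515625 = 0.141863 m^2
V = 0.141863 * 13.9 * 0.54 = 1.06482 ≈ 1.065 m^3

1.065 m^3


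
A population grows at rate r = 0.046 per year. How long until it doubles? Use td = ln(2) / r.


td = ln(2) / 0.046 = 0.693147 / 0.046 = 15.0684 ≈ 15.1 years

15.1 years


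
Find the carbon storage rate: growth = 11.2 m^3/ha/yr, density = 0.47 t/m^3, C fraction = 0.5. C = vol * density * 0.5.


C = 11.2 * 0.47 * 0.5 = 2.632 ≈ 2.63 t C/ha/yr

2.63 t C/ha/yr


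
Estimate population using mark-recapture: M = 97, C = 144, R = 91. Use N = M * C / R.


N = M * C / R = 97 * 144 / 91 = 13968 / 91 = 153.49 ≈ 153

153 individuals


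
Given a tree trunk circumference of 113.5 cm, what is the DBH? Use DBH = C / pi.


DBH = C / pi = 113.5 / 3.141593 = 36.1282 ≈ 36.13 cm

36.13 cm


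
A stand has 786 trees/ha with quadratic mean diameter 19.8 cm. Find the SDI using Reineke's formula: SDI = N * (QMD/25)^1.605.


QMD/25 = 19.8/25 = 0.792
(0.792)^1.605 = exp(1.605 * ln(0.792)) = exp(1.605 * (-0.233194)) = exp(-0.374276) = 0.687787
SDI = 786 * 0.687787 = 540.601 ≈ 541

541


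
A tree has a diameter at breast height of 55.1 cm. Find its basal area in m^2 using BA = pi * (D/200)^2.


D/200 = 55.1/200 = 0.2755 m
(D/200)^2 = 0.2755^2 = 0.07590025
BA = 3.141593 * 0.07590025 = 0.238448 ≈ 0.2384 m^2

0.2384 m^2


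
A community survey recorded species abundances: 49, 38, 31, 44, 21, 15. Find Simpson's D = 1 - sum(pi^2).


Total N = 49 + 38 + 31 + 44 + 21 + 15 = 198
Per-species terms:
  p = 49/198 = 0.247475; p^2 = 0.247475^2 = 0.061244
  p = 38/198 = 0.191919; p^2 = 0.191919^2 = 0.036833
  p = 31/198 = 0.156566; p^2 = 0.156566^2 = 0.024513
  p = 44/198 = 0.222222; p^2 = 0.222222^2 = 0.049383
  p = 21/198 = 0.106061; p^2 = 0.106061^2 = 0.011249
  p = 15/198 = 0.075758; p^2 = 0.075758^2 = 0.005739
sum(p^2) = 0.061244 + 0.036833 + 0.024513 + 0.049383 + 0.011249 + 0.005739 = 0.188961
D = 1 - 0.188961 = 0.811039 ≈ 0.8110

0.8110


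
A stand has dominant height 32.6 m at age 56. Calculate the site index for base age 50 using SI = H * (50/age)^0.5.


50/56 = 0.892857
(0.892857)^0.5 = 0.944911
SI = 32.6 * 0.944911 = 30.8041 ≈ 30.8 m

30.8 m


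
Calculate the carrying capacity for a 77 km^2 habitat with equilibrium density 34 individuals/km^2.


K = 34 * 77 = 2618 individuals

2618 individuals


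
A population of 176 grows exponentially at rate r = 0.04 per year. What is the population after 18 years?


r*t = 0.04 * 18 = 0.72
exp(0.72) = 2.05443
N = 176 * 2.05443 = 361.580 ≈ 362

362


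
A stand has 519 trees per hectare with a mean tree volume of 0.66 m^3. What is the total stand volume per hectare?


V_stand = 519 * 0.66 = 342.54 ≈ 342.5 m^3/ha

342.5 m^3/ha


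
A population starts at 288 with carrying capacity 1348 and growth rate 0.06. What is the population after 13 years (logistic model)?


(K - N0)/N0 = (1348 - 288)/288 = 1060/288 = 3.68056
r*t = 0.06 * 13 = 0.78; exp(-0.78) = 0.458406
3.68056 * 0.458406 = 1.68719
1 + 1.68719 = 2.68719
N = 1348 / 2.68719 = 501.639 ≈ 502

502


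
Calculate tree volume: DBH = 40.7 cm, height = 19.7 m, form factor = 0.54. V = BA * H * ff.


(D/200)^2 = (40.7/200)^2 = 0.2035^2 = 0.04141225
BA = 3.141593 * 0.04141225 = 0.130100 m^2
V = 0.130100 * 19.7 * 0.54 = 1.38400 ≈ 1.384 m^3

1.384 m^3


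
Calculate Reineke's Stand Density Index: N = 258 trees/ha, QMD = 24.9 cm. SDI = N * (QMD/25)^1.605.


QMD/25 = 24.9/25 = 0.996
(0.996)^1.605 = exp(1.605 * ln(0.996)) = exp(1.605 * (-0.00400802)) = exp(-0.00643287) = 0.993588
SDI = 258 * 0.993588 = 256.346 ≈ 256

256


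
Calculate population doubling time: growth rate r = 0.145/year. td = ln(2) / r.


td = ln(2) / 0.145 = 0.693147 / 0.145 = 4.78032 ≈ 4.8 years

4.8 years


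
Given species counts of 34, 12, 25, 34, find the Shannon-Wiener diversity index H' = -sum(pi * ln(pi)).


Total N = 34 + 12 + 25 + 34 = 105
Per-species terms:
  p = 34/105 = 0.323810; ln(p) = -1.127598; p*ln(p) = 0.323810 * (-1.127598) = -0.365128
  p = 12/105 = 0.114286; ln(p) = -2.169051; p*ln(p) = 0.114286 * (-2.169051) = -0.247892
  p = 25/105 = 0.238095; ln(p) = -1.435086; p*ln(p) = 0.238095 * (-1.435086) = -0.341687
  p = 34/105 = 0.323810; ln(p) = -1.127598; p*ln(p) = 0.323810 * (-1.127598) = -0.365128
sum(p*ln(p)) = (-0.365128) + (-0.247892) + (-0.341687) + (-0.365128) = -1.319835
H' = -(-1.319835) = 1.319835 ≈ 1.3198

1.3198


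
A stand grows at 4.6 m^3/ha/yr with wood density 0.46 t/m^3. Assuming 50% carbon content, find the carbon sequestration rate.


C = 4.6 * 0.46 * 0.5 = 1.058 ≈ 1.06 t C/ha/yr

1.06 t C/ha/yr
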